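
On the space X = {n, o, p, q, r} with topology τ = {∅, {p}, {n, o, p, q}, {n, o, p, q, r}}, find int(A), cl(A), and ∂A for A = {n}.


int(A) = ∅, cl(A) = {n, o, q, r}, ∂A = {n, o, q, r}.

Closed sets in (X, τ) are complements of opens:
  closed(X, τ) = {∅, {r}, {n, o, q, r}, {n, o, p, q, r}}.
int(A) = ⋃ {U ∈ τ : U ⊆ A}. Opens contained in A: ∅.
Taking the union of these: int(A) = ∅.
cl(A) = ⋂ {C closed : A ⊆ C}. Closed sets containing A: {n, o, q, r}, {n, o, p, q, r}.
Intersecting these: cl(A) = {n, o, q, r}.
∂A = cl(A) ∖ int(A) = {n, o, q, r} ∖ ∅ = {n, o, q, r}.


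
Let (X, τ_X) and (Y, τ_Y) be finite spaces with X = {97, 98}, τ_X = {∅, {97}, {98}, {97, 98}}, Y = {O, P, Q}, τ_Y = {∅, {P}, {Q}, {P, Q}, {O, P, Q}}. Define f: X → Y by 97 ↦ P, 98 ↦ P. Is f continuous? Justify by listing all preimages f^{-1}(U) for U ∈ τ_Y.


f IS continuous.

Compute f^{-1}(U) for each U ∈ τ_Y:
  U = ∅: f^{-1}(U) = ∅ ∈ τ_X ✓.
  U = {P}: f^{-1}(U) = {97, 98} ∈ τ_X ✓.
  U = {Q}: f^{-1}(U) = ∅ ∈ τ_X ✓.
  U = {P, Q}: f^{-1}(U) = {97, 98} ∈ τ_X ✓.
  U = {O, P, Q}: f^{-1}(U) = {97, 98} ∈ τ_X ✓.
Every preimage lies in τ_X, so f IS continuous.


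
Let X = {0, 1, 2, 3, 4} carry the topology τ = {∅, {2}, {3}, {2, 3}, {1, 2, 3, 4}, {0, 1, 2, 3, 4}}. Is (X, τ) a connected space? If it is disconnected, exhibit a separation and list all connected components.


(X, τ) is connected.

Find clopen sets (U ∈ τ with X ∖ U ∈ τ):
  U = ∅, X ∖ U = {0, 1, 2, 3, 4} — both open, so U is clopen.
  U = {0, 1, 2, 3, 4}, X ∖ U = ∅ — both open, so U is clopen.
Only trivial clopens (∅ and X) exist, so (X, τ) is connected.
Compute connected components by grouping points that agree on all clopens:
  component: {0, 1, 2, 3, 4}


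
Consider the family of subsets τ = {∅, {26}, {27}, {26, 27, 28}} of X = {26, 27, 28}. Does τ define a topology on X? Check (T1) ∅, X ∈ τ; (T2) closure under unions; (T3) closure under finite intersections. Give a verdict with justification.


τ is NOT a topology on X.

Axiom (T1): ∅ ∈ τ? Yes; X ∈ τ? Yes.
Axiom (T2/T3): check pairwise unions and intersections of members of τ.
Counterexample for (T2): {26} ∪ {27} = {26, 27} ∉ τ. Therefore τ is NOT a topology.


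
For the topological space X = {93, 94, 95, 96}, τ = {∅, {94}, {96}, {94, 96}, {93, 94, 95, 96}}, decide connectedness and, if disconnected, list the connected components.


(X, τ) is connected.

Find clopen sets (U ∈ τ with X ∖ U ∈ τ):
  U = ∅, X ∖ U = {93, 94, 95, 96} — both open, so U is clopen.
  U = {93, 94, 95, 96}, X ∖ U = ∅ — both open, so U is clopen.
Only trivial clopens (∅ and X) exist, so (X, τ) is connected.
Compute connected components by grouping points that agree on all clopens:
  component: {93, 94, 95, 96}


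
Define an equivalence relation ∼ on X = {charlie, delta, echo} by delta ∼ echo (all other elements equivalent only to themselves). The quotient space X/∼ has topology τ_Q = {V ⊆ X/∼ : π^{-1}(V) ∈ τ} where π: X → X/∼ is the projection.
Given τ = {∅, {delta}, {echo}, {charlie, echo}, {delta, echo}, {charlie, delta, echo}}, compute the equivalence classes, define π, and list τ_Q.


X/∼ = {[charlie], [delta=echo]}; |τ_Q| = 3.

Equivalence classes: [charlie], [delta=echo].
Quotient map π: X → X/∼ sends charlie ↦ [charlie], delta ↦ [delta=echo], echo ↦ [delta=echo].
For each subset V ⊆ X/∼, compute π^{-1}(V) ⊆ X and check whether π^{-1}(V) ∈ τ. V is open in τ_Q iff π^{-1}(V) ∈ τ.
  V = {}: π^{-1}(V) = ∅ ∈ τ ✓.
  V = {[charlie]}: π^{-1}(V) = {charlie} ∉ τ ✗.
  V = {[delta=echo]}: π^{-1}(V) = {delta, echo} ∈ τ ✓.
  V = {[charlie], [delta=echo]}: π^{-1}(V) = {charlie, delta, echo} ∈ τ ✓.
Open sets in the quotient: τ_Q = {{}, {[delta=echo]}, {[charlie], [delta=echo]}} (3 elements).


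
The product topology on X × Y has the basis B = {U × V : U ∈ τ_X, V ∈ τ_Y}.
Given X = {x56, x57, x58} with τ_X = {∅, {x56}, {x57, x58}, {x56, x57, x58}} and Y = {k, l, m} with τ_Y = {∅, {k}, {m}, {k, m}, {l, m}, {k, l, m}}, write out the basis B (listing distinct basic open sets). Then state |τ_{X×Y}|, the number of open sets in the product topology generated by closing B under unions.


Basis B = {∅ × ∅, {x56} × {k}, {x56} × {m}, {x56} × {k, m}, {x56} × {l, m}, {x57, x58} × {k}, {x57, x58} × {m}, {x56} × {k, l, m}, {x56, x57, x58} × {k}, {x56, x57, x58} × {m}, {x57, x58} × {k, m}, {x57, x58} × {l, m}, {x56, x57, x58} × {k, m}, {x56, x57, x58} × {l, m}, {x57, x58} × {k, l, m}, {x56, x57, x58} × {k, l, m}}; |τ_{X×Y}| = 36.

Enumerate products U × V with U ∈ τ_X, V ∈ τ_Y (deduplicated):
  ∅ × ∅ = {} (∅)
  {x56} × {k} = {(x56,k)}
  {x56} × {m} = {(x56,m)}
  {x56} × {k, m} = {(x56,k), (x56,m)}
  {x56} × {l, m} = {(x56,l), (x56,m)}
  {x57, x58} × {k} = {(x57,k), (x58,k)}
  {x57, x58} × {m} = {(x57,m), (x58,m)}
  {x56} × {k, l, m} = {(x56,k), (x56,l), (x56,m)}
  {x56, x57, x58} × {k} = {(x56,k), (x57,k), (x58,k)}
  {x56, x57, x58} × {m} = {(x56,m), (x57,m), (x58,m)}
  {x57, x58} × {k, m} = {(x57,k), (x57,m), (x58,k), (x58,m)}
  {x57, x58} × {l, m} = {(x57,l), (x57,m), (x58,l), (x58,m)}
  {x56, x57, x58} × {k, m} = {(x56,k), (x56,m), (x57,k), (x57,m), (x58,k), (x58,m)}
  {x56, x57, x58} × {l, m} = {(x56,l), (x56,m), (x57,l), (x57,m), (x58,l), (x58,m)}
  {x57, x58} × {k, l, m} = {(x57,k), (x57,l), (x57,m), (x58,k), (x58,l), (x58,m)}
  {x56, x57, x58} × {k, l, m} = {(x56,k), (x56,l), (x56,m), (x57,k), (x57,l), (x57,m), (x58,k), (x58,l), (x58,m)}
These 16 distinct sets form the basis B.
Close under arbitrary unions to get τ_{X×Y}; counting gives |τ_{X×Y}| = 36.


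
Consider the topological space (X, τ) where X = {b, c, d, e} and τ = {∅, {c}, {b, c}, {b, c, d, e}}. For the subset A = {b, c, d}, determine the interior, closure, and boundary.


int(A) = {b, c}, cl(A) = {b, c, d, e}, ∂A = {d, e}.

Closed sets in (X, τ) are complements of opens:
  closed(X, τ) = {∅, {d, e}, {b, d, e}, {b, c, d, e}}.
int(A) = ⋃ {U ∈ τ : U ⊆ A}. Opens contained in A: ∅, {c}, {b, c}.
Taking the union of these: int(A) = {b, c}.
cl(A) = ⋂ {C closed : A ⊆ C}. Closed sets containing A: {b, c, d, e}.
Intersecting these: cl(A) = {b, c, d, e}.
∂A = cl(A) ∖ int(A) = {b, c, d, e} ∖ {b, c} = {d, e}.


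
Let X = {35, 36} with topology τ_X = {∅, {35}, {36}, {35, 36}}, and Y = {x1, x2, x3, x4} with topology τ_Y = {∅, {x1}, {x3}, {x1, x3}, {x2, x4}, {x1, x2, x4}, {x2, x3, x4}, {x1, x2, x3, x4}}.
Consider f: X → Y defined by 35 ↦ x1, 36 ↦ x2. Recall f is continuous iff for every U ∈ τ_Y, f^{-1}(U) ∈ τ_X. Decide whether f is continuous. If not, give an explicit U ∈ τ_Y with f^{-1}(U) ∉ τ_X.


f IS continuous.

Compute f^{-1}(U) for each U ∈ τ_Y:
  U = ∅: f^{-1}(U) = ∅ ∈ τ_X ✓.
  U = {x1}: f^{-1}(U) = {35} ∈ τ_X ✓.
  U = {x3}: f^{-1}(U) = ∅ ∈ τ_X ✓.
  U = {x1, x3}: f^{-1}(U) = {35} ∈ τ_X ✓.
  U = {x2, x4}: f^{-1}(U) = {36} ∈ τ_X ✓.
  U = {x1, x2, x4}: f^{-1}(U) = {35, 36} ∈ τ_X ✓.
  U = {x2, x3, x4}: f^{-1}(U) = {36} ∈ τ_X ✓.
  U = {x1, x2, x3, x4}: f^{-1}(U) = {35, 36} ∈ τ_X ✓.
Every preimage lies in τ_X, so f IS continuous.


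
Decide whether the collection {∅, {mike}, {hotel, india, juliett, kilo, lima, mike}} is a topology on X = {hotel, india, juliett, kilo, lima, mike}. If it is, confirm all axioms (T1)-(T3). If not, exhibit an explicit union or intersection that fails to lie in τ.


τ IS a topology on X.

Axiom (T1): ∅ ∈ τ? Yes; X ∈ τ? Yes.
Axiom (T2/T3): check pairwise unions and intersections of members of τ.
All pairwise intersections and unions checked — each lies in τ. Therefore τ satisfies (T1), (T2), (T3): it IS a topology on X.


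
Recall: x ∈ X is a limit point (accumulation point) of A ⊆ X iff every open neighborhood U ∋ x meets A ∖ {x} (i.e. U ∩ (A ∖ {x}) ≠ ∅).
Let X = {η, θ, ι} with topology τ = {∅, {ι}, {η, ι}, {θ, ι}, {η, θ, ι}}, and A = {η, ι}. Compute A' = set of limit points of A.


A' = {η, θ}

For each x ∈ X, list the open sets U ∈ τ with x ∈ U, then check whether U ∩ (A ∖ {x}) ≠ ∅ for every such U.
  x = η: opens ∋ x are {η, ι}, {η, θ, ι}; each meets A ∖ {η}, so x IS a limit point.
  x = θ: opens ∋ x are {θ, ι}, {η, θ, ι}; each meets A ∖ {θ}, so x IS a limit point.
  x = ι: open {ι} ∋ x has {ι} ∩ (A ∖ {ι}) = ∅, so x is NOT a limit point.
Collecting: A' = {η, θ}.


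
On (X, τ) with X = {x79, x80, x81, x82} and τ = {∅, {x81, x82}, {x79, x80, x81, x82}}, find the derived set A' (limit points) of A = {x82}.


A' = {x79, x80, x81}

For each x ∈ X, list the open sets U ∈ τ with x ∈ U, then check whether U ∩ (A ∖ {x}) ≠ ∅ for every such U.
  x = x79: opens ∋ x are {x79, x80, x81, x82}; each meets A ∖ {x79}, so x IS a limit point.
  x = x80: opens ∋ x are {x79, x80, x81, x82}; each meets A ∖ {x80}, so x IS a limit point.
  x = x81: opens ∋ x are {x81, x82}, {x79, x80, x81, x82}; each meets A ∖ {x81}, so x IS a limit point.
  x = x82: open {x81, x82} ∋ x has {x81, x82} ∩ (A ∖ {x82}) = ∅, so x is NOT a limit point.
Collecting: A' = {x79, x80, x81}.


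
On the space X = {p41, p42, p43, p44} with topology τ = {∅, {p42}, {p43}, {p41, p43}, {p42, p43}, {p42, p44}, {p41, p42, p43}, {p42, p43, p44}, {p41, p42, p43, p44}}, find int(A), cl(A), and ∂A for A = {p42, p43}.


int(A) = {p42, p43}, cl(A) = {p41, p42, p43, p44}, ∂A = {p41, p44}.

Closed sets in (X, τ) are complements of opens:
  closed(X, τ) = {∅, {p41}, {p44}, {p41, p43}, {p41, p44}, {p42, p44}, {p41, p42, p44}, {p41, p43, p44}, {p41, p42, p43, p44}}.
int(A) = ⋃ {U ∈ τ : U ⊆ A}. Opens contained in A: ∅, {p42}, {p43}, {p42, p43}.
Taking the union of these: int(A) = {p42, p43}.
cl(A) = ⋂ {C closed : A ⊆ C}. Closed sets containing A: {p41, p42, p43, p44}.
Intersecting these: cl(A) = {p41, p42, p43, p44}.
∂A = cl(A) ∖ int(A) = {p41, p42, p43, p44} ∖ {p42, p43} = {p41, p44}.


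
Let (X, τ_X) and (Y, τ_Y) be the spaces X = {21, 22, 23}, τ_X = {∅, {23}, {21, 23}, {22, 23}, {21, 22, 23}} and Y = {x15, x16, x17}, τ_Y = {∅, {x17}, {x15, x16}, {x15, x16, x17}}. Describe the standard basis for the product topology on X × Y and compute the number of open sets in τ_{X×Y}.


Basis B = {∅ × ∅, {23} × {x17}, {21, 23} × {x17}, {22, 23} × {x17}, {23} × {x15, x16}, {21, 22, 23} × {x17}, {23} × {x15, x16, x17}, {21, 23} × {x15, x16}, {22, 23} × {x15, x16}, {21, 23} × {x15, x16, x17}, {21, 22, 23} × {x15, x16}, {22, 23} × {x15, x16, x17}, {21, 22, 23} × {x15, x16, x17}}; |τ_{X×Y}| = 25.

Enumerate products U × V with U ∈ τ_X, V ∈ τ_Y (deduplicated):
  ∅ × ∅ = {} (∅)
  {23} × {x17} = {(23,x17)}
  {21, 23} × {x17} = {(21,x17), (23,x17)}
  {22, 23} × {x17} = {(22,x17), (23,x17)}
  {23} × {x15, x16} = {(23,x15), (23,x16)}
  {21, 22, 23} × {x17} = {(21,x17), (22,x17), (23,x17)}
  {23} × {x15, x16, x17} = {(23,x15), (23,x16), (23,x17)}
  {21, 23} × {x15, x16} = {(21,x15), (21,x16), (23,x15), (23,x16)}
  {22, 23} × {x15, x16} = {(22,x15), (22,x16), (23,x15), (23,x16)}
  {21, 23} × {x15, x16, x17} = {(21,x15), (21,x16), (21,x17), (23,x15), (23,x16), (23,x17)}
  {21, 22, 23} × {x15, x16} = {(21,x15), (21,x16), (22,x15), (22,x16), (23,x15), (23,x16)}
  {22, 23} × {x15, x16, x17} = {(22,x15), (22,x16), (22,x17), (23,x15), (23,x16), (23,x17)}
  {21, 22, 23} × {x15, x16, x17} = {(21,x15), (21,x16), (21,x17), (22,x15), (22,x16), (22,x17), (23,x15), (23,x16), (23,x17)}
These 13 distinct sets form the basis B.
Close under arbitrary unions to get τ_{X×Y}; counting gives |τ_{X×Y}| = 25.


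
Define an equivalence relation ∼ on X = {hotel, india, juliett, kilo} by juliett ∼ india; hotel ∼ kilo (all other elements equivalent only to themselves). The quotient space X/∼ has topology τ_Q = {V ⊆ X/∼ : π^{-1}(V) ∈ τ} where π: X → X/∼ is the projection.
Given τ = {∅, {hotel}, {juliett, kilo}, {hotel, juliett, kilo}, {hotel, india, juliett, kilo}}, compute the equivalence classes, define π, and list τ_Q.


X/∼ = {[hotel=kilo], [india=juliett]}; |τ_Q| = 2.

Equivalence classes: [hotel=kilo], [india=juliett].
Quotient map π: X → X/∼ sends hotel ↦ [hotel=kilo], india ↦ [india=juliett], juliett ↦ [india=juliett], kilo ↦ [hotel=kilo].
For each subset V ⊆ X/∼, compute π^{-1}(V) ⊆ X and check whether π^{-1}(V) ∈ τ. V is open in τ_Q iff π^{-1}(V) ∈ τ.
  V = {}: π^{-1}(V) = ∅ ∈ τ ✓.
  V = {[hotel=kilo]}: π^{-1}(V) = {hotel, kilo} ∉ τ ✗.
  V = {[india=juliett]}: π^{-1}(V) = {india, juliett} ∉ τ ✗.
  V = {[hotel=kilo], [india=juliett]}: π^{-1}(V) = {hotel, india, juliett, kilo} ∈ τ ✓.
Open sets in the quotient: τ_Q = {{}, {[hotel=kilo], [india=juliett]}} (2 elements).


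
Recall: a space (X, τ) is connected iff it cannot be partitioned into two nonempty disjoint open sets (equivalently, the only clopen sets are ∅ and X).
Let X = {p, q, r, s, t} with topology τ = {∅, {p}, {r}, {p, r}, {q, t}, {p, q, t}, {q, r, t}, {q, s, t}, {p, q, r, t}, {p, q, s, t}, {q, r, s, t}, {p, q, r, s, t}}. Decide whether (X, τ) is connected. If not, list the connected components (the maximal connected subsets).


(X, τ) is disconnected; components = [{p}, {r}, {q, s, t}].

Find clopen sets (U ∈ τ with X ∖ U ∈ τ):
  U = ∅, X ∖ U = {p, q, r, s, t} — both open, so U is clopen.
  U = {p}, X ∖ U = {q, r, s, t} — both open, so U is clopen.
  U = {r}, X ∖ U = {p, q, s, t} — both open, so U is clopen.
  U = {p, r}, X ∖ U = {q, s, t} — both open, so U is clopen.
  U = {q, s, t}, X ∖ U = {p, r} — both open, so U is clopen.
  U = {p, q, s, t}, X ∖ U = {r} — both open, so U is clopen.
  U = {q, r, s, t}, X ∖ U = {p} — both open, so U is clopen.
  U = {p, q, r, s, t}, X ∖ U = ∅ — both open, so U is clopen.
Nontrivial clopen(s) exist: e.g. {r}. So (X, τ) is disconnected.
Compute connected components by grouping points that agree on all clopens:
  component: {p}
  component: {r}
  component: {q, s, t}


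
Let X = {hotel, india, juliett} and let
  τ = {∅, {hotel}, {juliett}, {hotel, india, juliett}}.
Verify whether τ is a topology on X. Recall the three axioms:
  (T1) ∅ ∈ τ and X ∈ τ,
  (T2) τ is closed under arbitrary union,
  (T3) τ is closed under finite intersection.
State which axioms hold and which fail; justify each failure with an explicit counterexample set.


τ is NOT a topology on X.

Axiom (T1): ∅ ∈ τ? Yes; X ∈ τ? Yes.
Axiom (T2/T3): check pairwise unions and intersections of members of τ.
Counterexample for (T2): {hotel} ∪ {juliett} = {hotel, juliett} ∉ τ. Therefore τ is NOT a topology.


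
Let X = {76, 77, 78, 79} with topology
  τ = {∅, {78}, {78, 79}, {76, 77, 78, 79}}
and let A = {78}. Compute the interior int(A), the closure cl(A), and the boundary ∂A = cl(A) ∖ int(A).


int(A) = {78}, cl(A) = {76, 77, 78, 79}, ∂A = {76, 77, 79}.

Closed sets in (X, τ) are complements of opens:
  closed(X, τ) = {∅, {76, 77}, {76, 77, 79}, {76, 77, 78, 79}}.
int(A) = ⋃ {U ∈ τ : U ⊆ A}. Opens contained in A: ∅, {78}.
Taking the union of these: int(A) = {78}.
cl(A) = ⋂ {C closed : A ⊆ C}. Closed sets containing A: {76, 77, 78, 79}.
Intersecting these: cl(A) = {76, 77, 78, 79}.
∂A = cl(A) ∖ int(A) = {76, 77, 78, 79} ∖ {78} = {76, 77, 79}.


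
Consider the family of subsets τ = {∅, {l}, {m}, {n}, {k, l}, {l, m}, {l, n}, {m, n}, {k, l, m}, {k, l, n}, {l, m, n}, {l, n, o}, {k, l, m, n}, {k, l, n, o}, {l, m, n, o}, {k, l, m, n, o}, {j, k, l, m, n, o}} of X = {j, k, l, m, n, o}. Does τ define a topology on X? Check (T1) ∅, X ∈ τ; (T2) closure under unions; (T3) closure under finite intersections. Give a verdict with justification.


τ IS a topology on X.

Axiom (T1): ∅ ∈ τ? Yes; X ∈ τ? Yes.
Axiom (T2/T3): check pairwise unions and intersections of members of τ.
All pairwise intersections and unions checked — each lies in τ. Therefore τ satisfies (T1), (T2), (T3): it IS a topology on X.


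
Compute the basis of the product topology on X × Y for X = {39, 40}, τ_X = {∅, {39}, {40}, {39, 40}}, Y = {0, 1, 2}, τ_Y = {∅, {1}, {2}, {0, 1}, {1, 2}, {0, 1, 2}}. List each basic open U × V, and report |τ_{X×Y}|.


Basis B = {∅ × ∅, {39} × {1}, {39} × {2}, {40} × {1}, {40} × {2}, {39} × {0, 1}, {39} × {1, 2}, {39, 40} × {1}, {39, 40} × {2}, {40} × {0, 1}, {40} × {1, 2}, {39} × {0, 1, 2}, {40} × {0, 1, 2}, {39, 40} × {0, 1}, {39, 40} × {1, 2}, {39, 40} × {0, 1, 2}}; |τ_{X×Y}| = 36.

Enumerate products U × V with U ∈ τ_X, V ∈ τ_Y (deduplicated):
  ∅ × ∅ = {} (∅)
  {39} × {1} = {(39,1)}
  {39} × {2} = {(39,2)}
  {40} × {1} = {(40,1)}
  {40} × {2} = {(40,2)}
  {39} × {0, 1} = {(39,0), (39,1)}
  {39} × {1, 2} = {(39,1), (39,2)}
  {39, 40} × {1} = {(39,1), (40,1)}
  {39, 40} × {2} = {(39,2), (40,2)}
  {40} × {0, 1} = {(40,0), (40,1)}
  {40} × {1, 2} = {(40,1), (40,2)}
  {39} × {0, 1, 2} = {(39,0), (39,1), (39,2)}
  {40} × {0, 1, 2} = {(40,0), (40,1), (40,2)}
  {39, 40} × {0, 1} = {(39,0), (39,1), (40,0), (40,1)}
  {39, 40} × {1, 2} = {(39,1), (39,2), (40,1), (40,2)}
  {39, 40} × {0, 1, 2} = {(39,0), (39,1), (39,2), (40,0), (40,1), (40,2)}
These 16 distinct sets form the basis B.
Close under arbitrary unions to get τ_{X×Y}; counting gives |τ_{X×Y}| = 36.


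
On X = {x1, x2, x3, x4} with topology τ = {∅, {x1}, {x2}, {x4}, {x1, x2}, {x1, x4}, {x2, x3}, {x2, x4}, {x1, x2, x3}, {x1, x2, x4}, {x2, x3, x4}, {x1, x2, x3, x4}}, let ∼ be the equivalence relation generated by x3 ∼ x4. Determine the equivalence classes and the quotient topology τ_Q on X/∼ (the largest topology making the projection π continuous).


X/∼ = {[x1], [x2], [x3=x4]}; |τ_Q| = 6.

Equivalence classes: [x1], [x2], [x3=x4].
Quotient map π: X → X/∼ sends x1 ↦ [x1], x2 ↦ [x2], x3 ↦ [x3=x4], x4 ↦ [x3=x4].
For each subset V ⊆ X/∼, compute π^{-1}(V) ⊆ X and check whether π^{-1}(V) ∈ τ. V is open in τ_Q iff π^{-1}(V) ∈ τ.
  V = {}: π^{-1}(V) = ∅ ∈ τ ✓.
  V = {[x1]}: π^{-1}(V) = {x1} ∈ τ ✓.
  V = {[x2]}: π^{-1}(V) = {x2} ∈ τ ✓.
  V = {[x1], [x2]}: π^{-1}(V) = {x1, x2} ∈ τ ✓.
  V = {[x3=x4]}: π^{-1}(V) = {x3, x4} ∉ τ ✗.
  V = {[x1], [x3=x4]}: π^{-1}(V) = {x1, x3, x4} ∉ τ ✗.
  V = {[x2], [x3=x4]}: π^{-1}(V) = {x2, x3, x4} ∈ τ ✓.
  V = {[x1], [x2], [x3=x4]}: π^{-1}(V) = {x1, x2, x3, x4} ∈ τ ✓.
Open sets in the quotient: τ_Q = {{}, {[x1]}, {[x2]}, {[x1], [x2]}, {[x2], [x3=x4]}, {[x1], [x2], [x3=x4]}} (6 elements).


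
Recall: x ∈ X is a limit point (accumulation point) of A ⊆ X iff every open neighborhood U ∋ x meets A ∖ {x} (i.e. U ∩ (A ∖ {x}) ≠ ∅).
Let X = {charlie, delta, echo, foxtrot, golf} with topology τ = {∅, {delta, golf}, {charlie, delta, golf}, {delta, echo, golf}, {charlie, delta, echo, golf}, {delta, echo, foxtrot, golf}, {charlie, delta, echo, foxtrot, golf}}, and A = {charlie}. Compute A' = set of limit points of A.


A' = ∅

For each x ∈ X, list the open sets U ∈ τ with x ∈ U, then check whether U ∩ (A ∖ {x}) ≠ ∅ for every such U.
  x = charlie: open {charlie, delta, golf} ∋ x has {charlie, delta, golf} ∩ (A ∖ {charlie}) = ∅, so x is NOT a limit point.
  x = delta: open {delta, golf} ∋ x has {delta, golf} ∩ (A ∖ {delta}) = ∅, so x is NOT a limit point.
  x = echo: open {delta, echo, golf} ∋ x has {delta, echo, golf} ∩ (A ∖ {echo}) = ∅, so x is NOT a limit point.
  x = foxtrot: open {delta, echo, foxtrot, golf} ∋ x has {delta, echo, foxtrot, golf} ∩ (A ∖ {foxtrot}) = ∅, so x is NOT a limit point.
  x = golf: open {delta, golf} ∋ x has {delta, golf} ∩ (A ∖ {golf}) = ∅, so x is NOT a limit point.
Collecting: A' = ∅.


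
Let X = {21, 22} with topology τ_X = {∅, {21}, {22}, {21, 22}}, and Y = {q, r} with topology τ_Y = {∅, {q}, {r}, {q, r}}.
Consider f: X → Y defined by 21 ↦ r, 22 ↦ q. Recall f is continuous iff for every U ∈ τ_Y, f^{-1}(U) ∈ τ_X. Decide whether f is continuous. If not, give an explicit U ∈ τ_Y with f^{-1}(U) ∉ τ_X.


f IS continuous.

Compute f^{-1}(U) for each U ∈ τ_Y:
  U = ∅: f^{-1}(U) = ∅ ∈ τ_X ✓.
  U = {q}: f^{-1}(U) = {22} ∈ τ_X ✓.
  U = {r}: f^{-1}(U) = {21} ∈ τ_X ✓.
  U = {q, r}: f^{-1}(U) = {21, 22} ∈ τ_X ✓.
Every preimage lies in τ_X, so f IS continuous.


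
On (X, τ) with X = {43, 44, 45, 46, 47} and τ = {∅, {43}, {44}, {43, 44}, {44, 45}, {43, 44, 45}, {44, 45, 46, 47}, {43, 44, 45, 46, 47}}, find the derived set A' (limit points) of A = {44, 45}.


A' = {45, 46, 47}

For each x ∈ X, list the open sets U ∈ τ with x ∈ U, then check whether U ∩ (A ∖ {x}) ≠ ∅ for every such U.
  x = 43: open {43} ∋ x has {43} ∩ (A ∖ {43}) = ∅, so x is NOT a limit point.
  x = 44: open {44} ∋ x has {44} ∩ (A ∖ {44}) = ∅, so x is NOT a limit point.
  x = 45: opens ∋ x are {44, 45}, {43, 44, 45}, {44, 45, 46, 47}, {43, 44, 45, 46, 47}; each meets A ∖ {45}, so x IS a limit point.
  x = 46: opens ∋ x are {44, 45, 46, 47}, {43, 44, 45, 46, 47}; each meets A ∖ {46}, so x IS a limit point.
  x = 47: opens ∋ x are {44, 45, 46, 47}, {43, 44, 45, 46, 47}; each meets A ∖ {47}, so x IS a limit point.
Collecting: A' = {45, 46, 47}.


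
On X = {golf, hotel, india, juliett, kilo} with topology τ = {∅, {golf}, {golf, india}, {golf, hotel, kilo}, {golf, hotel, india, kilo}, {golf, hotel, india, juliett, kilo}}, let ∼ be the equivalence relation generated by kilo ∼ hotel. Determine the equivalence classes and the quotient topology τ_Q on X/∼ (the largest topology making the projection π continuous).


X/∼ = {[golf], [hotel=kilo], [india], [juliett]}; |τ_Q| = 6.

Equivalence classes: [golf], [hotel=kilo], [india], [juliett].
Quotient map π: X → X/∼ sends golf ↦ [golf], hotel ↦ [hotel=kilo], india ↦ [india], juliett ↦ [juliett], kilo ↦ [hotel=kilo].
For each subset V ⊆ X/∼, compute π^{-1}(V) ⊆ X and check whether π^{-1}(V) ∈ τ. V is open in τ_Q iff π^{-1}(V) ∈ τ.
  V = {}: π^{-1}(V) = ∅ ∈ τ ✓.
  V = {[golf]}: π^{-1}(V) = {golf} ∈ τ ✓.
  V = {[hotel=kilo]}: π^{-1}(V) = {hotel, kilo} ∉ τ ✗.
  V = {[golf], [hotel=kilo]}: π^{-1}(V) = {golf, hotel, kilo} ∈ τ ✓.
  V = {[india]}: π^{-1}(V) = {india} ∉ τ ✗.
  V = {[golf], [india]}: π^{-1}(V) = {golf, india} ∈ τ ✓.
  V = {[hotel=kilo], [india]}: π^{-1}(V) = {hotel, india, kilo} ∉ τ ✗.
  V = {[golf], [hotel=kilo], [india]}: π^{-1}(V) = {golf, hotel, india, kilo} ∈ τ ✓.
  V = {[juliett]}: π^{-1}(V) = {juliett} ∉ τ ✗.
  V = {[golf], [juliett]}: π^{-1}(V) = {golf, juliett} ∉ τ ✗.
  V = {[hotel=kilo], [juliett]}: π^{-1}(V) = {hotel, juliett, kilo} ∉ τ ✗.
  V = {[golf], [hotel=kilo], [juliett]}: π^{-1}(V) = {golf, hotel, juliett, kilo} ∉ τ ✗.
  V = {[india], [juliett]}: π^{-1}(V) = {india, juliett} ∉ τ ✗.
  V = {[golf], [india], [juliett]}: π^{-1}(V) = {golf, india, juliett} ∉ τ ✗.
  V = {[hotel=kilo], [india], [juliett]}: π^{-1}(V) = {hotel, india, juliett, kilo} ∉ τ ✗.
  V = {[golf], [hotel=kilo], [india], [juliett]}: π^{-1}(V) = {golf, hotel, india, juliett, kilo} ∈ τ ✓.
Open sets in the quotient: τ_Q = {{}, {[golf]}, {[golf], [hotel=kilo]}, {[golf], [india]}, {[golf], [hotel=kilo], [india]}, {[golf], [hotel=kilo], [india], [juliett]}} (6 elements).


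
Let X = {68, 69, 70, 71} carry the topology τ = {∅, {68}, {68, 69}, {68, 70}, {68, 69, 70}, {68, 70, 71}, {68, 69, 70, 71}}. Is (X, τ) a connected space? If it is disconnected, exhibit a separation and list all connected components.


(X, τ) is connected.

Find clopen sets (U ∈ τ with X ∖ U ∈ τ):
  U = ∅, X ∖ U = {68, 69, 70, 71} — both open, so U is clopen.
  U = {68, 69, 70, 71}, X ∖ U = ∅ — both open, so U is clopen.
Only trivial clopens (∅ and X) exist, so (X, τ) is connected.
Compute connected components by grouping points that agree on all clopens:
  component: {68, 69, 70, 71}


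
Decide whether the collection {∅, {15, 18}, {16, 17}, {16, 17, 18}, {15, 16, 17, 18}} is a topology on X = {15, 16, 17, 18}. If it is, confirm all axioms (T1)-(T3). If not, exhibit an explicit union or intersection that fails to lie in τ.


τ is NOT a topology on X.

Axiom (T1): ∅ ∈ τ? Yes; X ∈ τ? Yes.
Axiom (T2/T3): check pairwise unions and intersections of members of τ.
Counterexample for (T3): {15, 18} ∩ {16, 17, 18} = {18} ∉ τ. Therefore τ is NOT a topology.


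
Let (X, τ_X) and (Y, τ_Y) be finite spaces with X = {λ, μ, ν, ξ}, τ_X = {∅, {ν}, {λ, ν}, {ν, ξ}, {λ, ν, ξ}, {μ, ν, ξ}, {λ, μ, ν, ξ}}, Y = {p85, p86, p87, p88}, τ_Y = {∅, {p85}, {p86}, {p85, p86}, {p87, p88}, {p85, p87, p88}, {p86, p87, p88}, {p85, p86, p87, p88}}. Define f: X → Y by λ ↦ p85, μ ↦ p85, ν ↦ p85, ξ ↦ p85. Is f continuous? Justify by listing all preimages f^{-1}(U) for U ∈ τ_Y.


f IS continuous.

Compute f^{-1}(U) for each U ∈ τ_Y:
  U = ∅: f^{-1}(U) = ∅ ∈ τ_X ✓.
  U = {p85}: f^{-1}(U) = {λ, μ, ν, ξ} ∈ τ_X ✓.
  U = {p86}: f^{-1}(U) = ∅ ∈ τ_X ✓.
  U = {p85, p86}: f^{-1}(U) = {λ, μ, ν, ξ} ∈ τ_X ✓.
  U = {p87, p88}: f^{-1}(U) = ∅ ∈ τ_X ✓.
  U = {p85, p87, p88}: f^{-1}(U) = {λ, μ, ν, ξ} ∈ τ_X ✓.
  U = {p86, p87, p88}: f^{-1}(U) = ∅ ∈ τ_X ✓.
  U = {p85, p86, p87, p88}: f^{-1}(U) = {λ, μ, ν, ξ} ∈ τ_X ✓.
Every preimage lies in τ_X, so f IS continuous.


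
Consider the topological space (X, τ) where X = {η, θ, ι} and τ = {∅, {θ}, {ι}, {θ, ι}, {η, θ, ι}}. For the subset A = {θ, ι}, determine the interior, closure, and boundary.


int(A) = {θ, ι}, cl(A) = {η, θ, ι}, ∂A = {η}.

Closed sets in (X, τ) are complements of opens:
  closed(X, τ) = {∅, {η}, {η, θ}, {η, ι}, {η, θ, ι}}.
int(A) = ⋃ {U ∈ τ : U ⊆ A}. Opens contained in A: ∅, {θ}, {ι}, {θ, ι}.
Taking the union of these: int(A) = {θ, ι}.
cl(A) = ⋂ {C closed : A ⊆ C}. Closed sets containing A: {η, θ, ι}.
Intersecting these: cl(A) = {η, θ, ι}.
∂A = cl(A) ∖ int(A) = {η, θ, ι} ∖ {θ, ι} = {η}.


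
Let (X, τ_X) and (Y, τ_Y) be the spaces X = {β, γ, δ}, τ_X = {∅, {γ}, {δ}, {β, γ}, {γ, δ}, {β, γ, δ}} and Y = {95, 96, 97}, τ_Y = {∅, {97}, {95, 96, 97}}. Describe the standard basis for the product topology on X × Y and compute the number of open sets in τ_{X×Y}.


Basis B = {∅ × ∅, {γ} × {97}, {δ} × {97}, {β, γ} × {97}, {γ, δ} × {97}, {β, γ, δ} × {97}, {γ} × {95, 96, 97}, {δ} × {95, 96, 97}, {β, γ} × {95, 96, 97}, {γ, δ} × {95, 96, 97}, {β, γ, δ} × {95, 96, 97}}; |τ_{X×Y}| = 18.

Enumerate products U × V with U ∈ τ_X, V ∈ τ_Y (deduplicated):
  ∅ × ∅ = {} (∅)
  {γ} × {97} = {(γ,97)}
  {δ} × {97} = {(δ,97)}
  {β, γ} × {97} = {(β,97), (γ,97)}
  {γ, δ} × {97} = {(γ,97), (δ,97)}
  {β, γ, δ} × {97} = {(β,97), (γ,97), (δ,97)}
  {γ} × {95, 96, 97} = {(γ,95), (γ,96), (γ,97)}
  {δ} × {95, 96, 97} = {(δ,95), (δ,96), (δ,97)}
  {β, γ} × {95, 96, 97} = {(β,95), (β,96), (β,97), (γ,95), (γ,96), (γ,97)}
  {γ, δ} × {95, 96, 97} = {(γ,95), (γ,96), (γ,97), (δ,95), (δ,96), (δ,97)}
  {β, γ, δ} × {95, 96, 97} = {(β,95), (β,96), (β,97), (γ,95), (γ,96), (γ,97), (δ,95), (δ,96), (δ,97)}
These 11 distinct sets form the basis B.
Close under arbitrary unions to get τ_{X×Y}; counting gives |τ_{X×Y}| = 18.


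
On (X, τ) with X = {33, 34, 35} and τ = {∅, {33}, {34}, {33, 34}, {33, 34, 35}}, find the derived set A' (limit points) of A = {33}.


A' = {35}

For each x ∈ X, list the open sets U ∈ τ with x ∈ U, then check whether U ∩ (A ∖ {x}) ≠ ∅ for every such U.
  x = 33: open {33} ∋ x has {33} ∩ (A ∖ {33}) = ∅, so x is NOT a limit point.
  x = 34: open {34} ∋ x has {34} ∩ (A ∖ {34}) = ∅, so x is NOT a limit point.
  x = 35: opens ∋ x are {33, 34, 35}; each meets A ∖ {35}, so x IS a limit point.
Collecting: A' = {35}.


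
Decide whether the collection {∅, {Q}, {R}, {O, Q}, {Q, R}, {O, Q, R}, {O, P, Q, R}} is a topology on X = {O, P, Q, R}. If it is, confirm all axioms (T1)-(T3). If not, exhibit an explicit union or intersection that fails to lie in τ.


τ IS a topology on X.

Axiom (T1): ∅ ∈ τ? Yes; X ∈ τ? Yes.
Axiom (T2/T3): check pairwise unions and intersections of members of τ.
All pairwise intersections and unions checked — each lies in τ. Therefore τ satisfies (T1), (T2), (T3): it IS a topology on X.


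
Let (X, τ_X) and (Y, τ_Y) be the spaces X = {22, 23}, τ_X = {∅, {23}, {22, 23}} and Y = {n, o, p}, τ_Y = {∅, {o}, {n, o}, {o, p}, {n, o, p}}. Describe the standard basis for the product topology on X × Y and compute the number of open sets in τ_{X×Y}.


Basis B = {∅ × ∅, {23} × {o}, {22, 23} × {o}, {23} × {n, o}, {23} × {o, p}, {23} × {n, o, p}, {22, 23} × {n, o}, {22, 23} × {o, p}, {22, 23} × {n, o, p}}; |τ_{X×Y}| = 14.

Enumerate products U × V with U ∈ τ_X, V ∈ τ_Y (deduplicated):
  ∅ × ∅ = {} (∅)
  {23} × {o} = {(23,o)}
  {22, 23} × {o} = {(22,o), (23,o)}
  {23} × {n, o} = {(23,n), (23,o)}
  {23} × {o, p} = {(23,o), (23,p)}
  {23} × {n, o, p} = {(23,n), (23,o), (23,p)}
  {22, 23} × {n, o} = {(22,n), (22,o), (23,n), (23,o)}
  {22, 23} × {o, p} = {(22,o), (22,p), (23,o), (23,p)}
  {22, 23} × {n, o, p} = {(22,n), (22,o), (22,p), (23,n), (23,o), (23,p)}
These 9 distinct sets form the basis B.
Close under arbitrary unions to get τ_{X×Y}; counting gives |τ_{X×Y}| = 14.


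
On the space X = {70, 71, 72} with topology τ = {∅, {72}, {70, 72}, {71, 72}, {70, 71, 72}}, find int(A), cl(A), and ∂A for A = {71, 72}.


int(A) = {71, 72}, cl(A) = {70, 71, 72}, ∂A = {70}.

Closed sets in (X, τ) are complements of opens:
  closed(X, τ) = {∅, {70}, {71}, {70, 71}, {70, 71, 72}}.
int(A) = ⋃ {U ∈ τ : U ⊆ A}. Opens contained in A: ∅, {72}, {71, 72}.
Taking the union of these: int(A) = {71, 72}.
cl(A) = ⋂ {C closed : A ⊆ C}. Closed sets containing A: {70, 71, 72}.
Intersecting these: cl(A) = {70, 71, 72}.
∂A = cl(A) ∖ int(A) = {70, 71, 72} ∖ {71, 72} = {70}.


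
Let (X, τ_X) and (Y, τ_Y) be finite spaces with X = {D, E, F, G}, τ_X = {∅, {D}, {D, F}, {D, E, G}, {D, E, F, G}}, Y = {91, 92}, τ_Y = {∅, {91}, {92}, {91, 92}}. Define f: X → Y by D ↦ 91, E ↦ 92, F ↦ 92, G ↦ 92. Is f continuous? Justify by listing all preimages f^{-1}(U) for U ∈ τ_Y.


f is NOT continuous.

Compute f^{-1}(U) for each U ∈ τ_Y:
  U = ∅: f^{-1}(U) = ∅ ∈ τ_X ✓.
  U = {91}: f^{-1}(U) = {D} ∈ τ_X ✓.
  U = {92}: f^{-1}(U) = {E, F, G} ∉ τ_X ✗.
  U = {91, 92}: f^{-1}(U) = {D, E, F, G} ∈ τ_X ✓.
Found U = {92} with f^{-1}(U) = {E, F, G} not in τ_X. Therefore f is NOT continuous.


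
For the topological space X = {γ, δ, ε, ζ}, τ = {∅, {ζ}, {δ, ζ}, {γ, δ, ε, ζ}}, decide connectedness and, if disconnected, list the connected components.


(X, τ) is connected.

Find clopen sets (U ∈ τ with X ∖ U ∈ τ):
  U = ∅, X ∖ U = {γ, δ, ε, ζ} — both open, so U is clopen.
  U = {γ, δ, ε, ζ}, X ∖ U = ∅ — both open, so U is clopen.
Only trivial clopens (∅ and X) exist, so (X, τ) is connected.
Compute connected components by grouping points that agree on all clopens:
  component: {γ, δ, ε, ζ}


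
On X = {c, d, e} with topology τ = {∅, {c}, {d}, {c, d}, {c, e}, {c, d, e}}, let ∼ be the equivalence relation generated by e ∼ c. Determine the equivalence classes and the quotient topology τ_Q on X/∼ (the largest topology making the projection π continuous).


X/∼ = {[c=e], [d]}; |τ_Q| = 4.

Equivalence classes: [c=e], [d].
Quotient map π: X → X/∼ sends c ↦ [c=e], d ↦ [d], e ↦ [c=e].
For each subset V ⊆ X/∼, compute π^{-1}(V) ⊆ X and check whether π^{-1}(V) ∈ τ. V is open in τ_Q iff π^{-1}(V) ∈ τ.
  V = {}: π^{-1}(V) = ∅ ∈ τ ✓.
  V = {[c=e]}: π^{-1}(V) = {c, e} ∈ τ ✓.
  V = {[d]}: π^{-1}(V) = {d} ∈ τ ✓.
  V = {[c=e], [d]}: π^{-1}(V) = {c, d, e} ∈ τ ✓.
Open sets in the quotient: τ_Q = {{}, {[c=e]}, {[d]}, {[c=e], [d]}} (4 elements).


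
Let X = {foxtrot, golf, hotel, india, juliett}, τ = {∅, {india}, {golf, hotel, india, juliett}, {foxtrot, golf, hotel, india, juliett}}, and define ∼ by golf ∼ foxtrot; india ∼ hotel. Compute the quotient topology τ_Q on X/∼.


X/∼ = {[foxtrot=golf], [hotel=india], [juliett]}; |τ_Q| = 2.

Equivalence classes: [foxtrot=golf], [hotel=india], [juliett].
Quotient map π: X → X/∼ sends foxtrot ↦ [foxtrot=golf], golf ↦ [foxtrot=golf], hotel ↦ [hotel=india], india ↦ [hotel=india], juliett ↦ [juliett].
For each subset V ⊆ X/∼, compute π^{-1}(V) ⊆ X and check whether π^{-1}(V) ∈ τ. V is open in τ_Q iff π^{-1}(V) ∈ τ.
  V = {}: π^{-1}(V) = ∅ ∈ τ ✓.
  V = {[foxtrot=golf]}: π^{-1}(V) = {foxtrot, golf} ∉ τ ✗.
  V = {[hotel=india]}: π^{-1}(V) = {hotel, india} ∉ τ ✗.
  V = {[foxtrot=golf], [hotel=india]}: π^{-1}(V) = {foxtrot, golf, hotel, india} ∉ τ ✗.
  V = {[juliett]}: π^{-1}(V) = {juliett} ∉ τ ✗.
  V = {[foxtrot=golf], [juliett]}: π^{-1}(V) = {foxtrot, golf, juliett} ∉ τ ✗.
  V = {[hotel=india], [juliett]}: π^{-1}(V) = {hotel, india, juliett} ∉ τ ✗.
  V = {[foxtrot=golf], [hotel=india], [juliett]}: π^{-1}(V) = {foxtrot, golf, hotel, india, juliett} ∈ τ ✓.
Open sets in the quotient: τ_Q = {{}, {[foxtrot=golf], [hotel=india], [juliett]}} (2 elements).


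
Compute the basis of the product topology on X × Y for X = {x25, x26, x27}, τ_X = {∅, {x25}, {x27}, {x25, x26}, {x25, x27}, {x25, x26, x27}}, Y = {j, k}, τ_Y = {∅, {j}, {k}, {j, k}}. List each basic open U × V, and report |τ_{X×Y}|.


Basis B = {∅ × ∅, {x25} × {j}, {x25} × {k}, {x27} × {j}, {x27} × {k}, {x25} × {j, k}, {x25, x26} × {j}, {x25, x27} × {j}, {x25, x26} × {k}, {x25, x27} × {k}, {x27} × {j, k}, {x25, x26, x27} × {j}, {x25, x26, x27} × {k}, {x25, x26} × {j, k}, {x25, x27} × {j, k}, {x25, x26, x27} × {j, k}}; |τ_{X×Y}| = 36.

Enumerate products U × V with U ∈ τ_X, V ∈ τ_Y (deduplicated):
  ∅ × ∅ = {} (∅)
  {x25} × {j} = {(x25,j)}
  {x25} × {k} = {(x25,k)}
  {x27} × {j} = {(x27,j)}
  {x27} × {k} = {(x27,k)}
  {x25} × {j, k} = {(x25,j), (x25,k)}
  {x25, x26} × {j} = {(x25,j), (x26,j)}
  {x25, x27} × {j} = {(x25,j), (x27,j)}
  {x25, x26} × {k} = {(x25,k), (x26,k)}
  {x25, x27} × {k} = {(x25,k), (x27,k)}
  {x27} × {j, k} = {(x27,j), (x27,k)}
  {x25, x26, x27} × {j} = {(x25,j), (x26,j), (x27,j)}
  {x25, x26, x27} × {k} = {(x25,k), (x26,k), (x27,k)}
  {x25, x26} × {j, k} = {(x25,j), (x25,k), (x26,j), (x26,k)}
  {x25, x27} × {j, k} = {(x25,j), (x25,k), (x27,j), (x27,k)}
  {x25, x26, x27} × {j, k} = {(x25,j), (x25,k), (x26,j), (x26,k), (x27,j), (x27,k)}
These 16 distinct sets form the basis B.
Close under arbitrary unions to get τ_{X×Y}; counting gives |τ_{X×Y}| = 36.


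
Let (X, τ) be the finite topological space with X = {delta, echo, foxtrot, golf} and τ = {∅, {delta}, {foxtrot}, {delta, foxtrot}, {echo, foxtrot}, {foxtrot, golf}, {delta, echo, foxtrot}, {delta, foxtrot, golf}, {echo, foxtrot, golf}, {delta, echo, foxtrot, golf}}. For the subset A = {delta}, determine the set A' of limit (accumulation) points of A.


A' = ∅

For each x ∈ X, list the open sets U ∈ τ with x ∈ U, then check whether U ∩ (A ∖ {x}) ≠ ∅ for every such U.
  x = delta: open {delta} ∋ x has {delta} ∩ (A ∖ {delta}) = ∅, so x is NOT a limit point.
  x = echo: open {echo, foxtrot} ∋ x has {echo, foxtrot} ∩ (A ∖ {echo}) = ∅, so x is NOT a limit point.
  x = foxtrot: open {foxtrot} ∋ x has {foxtrot} ∩ (A ∖ {foxtrot}) = ∅, so x is NOT a limit point.
  x = golf: open {foxtrot, golf} ∋ x has {foxtrot, golf} ∩ (A ∖ {golf}) = ∅, so x is NOT a limit point.
Collecting: A' = ∅.


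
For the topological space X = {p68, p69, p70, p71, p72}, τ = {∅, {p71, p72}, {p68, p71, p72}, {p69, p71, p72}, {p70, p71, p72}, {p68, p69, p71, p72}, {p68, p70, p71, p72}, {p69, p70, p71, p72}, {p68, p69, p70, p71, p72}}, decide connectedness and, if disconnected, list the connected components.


(X, τ) is connected.

Find clopen sets (U ∈ τ with X ∖ U ∈ τ):
  U = ∅, X ∖ U = {p68, p69, p70, p71, p72} — both open, so U is clopen.
  U = {p68, p69, p70, p71, p72}, X ∖ U = ∅ — both open, so U is clopen.
Only trivial clopens (∅ and X) exist, so (X, τ) is connected.
Compute connected components by grouping points that agree on all clopens:
  component: {p68, p69, p70, p71, p72}


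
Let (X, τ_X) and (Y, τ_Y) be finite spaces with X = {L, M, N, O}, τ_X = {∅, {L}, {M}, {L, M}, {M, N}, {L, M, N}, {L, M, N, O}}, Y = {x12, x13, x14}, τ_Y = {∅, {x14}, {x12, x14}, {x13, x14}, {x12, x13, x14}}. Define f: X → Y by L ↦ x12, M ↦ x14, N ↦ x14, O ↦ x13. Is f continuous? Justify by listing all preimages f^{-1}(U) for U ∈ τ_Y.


f is NOT continuous.

Compute f^{-1}(U) for each U ∈ τ_Y:
  U = ∅: f^{-1}(U) = ∅ ∈ τ_X ✓.
  U = {x14}: f^{-1}(U) = {M, N} ∈ τ_X ✓.
  U = {x12, x14}: f^{-1}(U) = {L, M, N} ∈ τ_X ✓.
  U = {x13, x14}: f^{-1}(U) = {M, N, O} ∉ τ_X ✗.
  U = {x12, x13, x14}: f^{-1}(U) = {L, M, N, O} ∈ τ_X ✓.
Found U = {x13, x14} with f^{-1}(U) = {M, N, O} not in τ_X. Therefore f is NOT continuous.


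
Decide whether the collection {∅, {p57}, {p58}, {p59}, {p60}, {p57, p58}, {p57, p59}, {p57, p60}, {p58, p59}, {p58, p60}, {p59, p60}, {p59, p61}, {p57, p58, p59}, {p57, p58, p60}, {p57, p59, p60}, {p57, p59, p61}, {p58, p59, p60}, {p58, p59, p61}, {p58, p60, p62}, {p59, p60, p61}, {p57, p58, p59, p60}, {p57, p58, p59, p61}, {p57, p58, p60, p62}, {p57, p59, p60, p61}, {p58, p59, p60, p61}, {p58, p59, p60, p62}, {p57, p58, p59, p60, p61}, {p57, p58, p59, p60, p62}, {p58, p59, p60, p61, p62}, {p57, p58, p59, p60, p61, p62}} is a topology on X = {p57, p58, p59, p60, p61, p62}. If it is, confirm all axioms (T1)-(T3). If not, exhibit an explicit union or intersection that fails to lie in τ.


τ IS a topology on X.

Axiom (T1): ∅ ∈ τ? Yes; X ∈ τ? Yes.
Axiom (T2/T3): check pairwise unions and intersections of members of τ.
All pairwise intersections and unions checked — each lies in τ. Therefore τ satisfies (T1), (T2), (T3): it IS a topology on X.


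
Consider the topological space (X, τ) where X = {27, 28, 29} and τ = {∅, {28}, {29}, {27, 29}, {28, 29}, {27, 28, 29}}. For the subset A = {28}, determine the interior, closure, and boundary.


int(A) = {28}, cl(A) = {28}, ∂A = ∅.

Closed sets in (X, τ) are complements of opens:
  closed(X, τ) = {∅, {27}, {28}, {27, 28}, {27, 29}, {27, 28, 29}}.
int(A) = ⋃ {U ∈ τ : U ⊆ A}. Opens contained in A: ∅, {28}.
Taking the union of these: int(A) = {28}.
cl(A) = ⋂ {C closed : A ⊆ C}. Closed sets containing A: {28}, {27, 28}, {27, 28, 29}.
Intersecting these: cl(A) = {28}.
∂A = cl(A) ∖ int(A) = {28} ∖ {28} = ∅.


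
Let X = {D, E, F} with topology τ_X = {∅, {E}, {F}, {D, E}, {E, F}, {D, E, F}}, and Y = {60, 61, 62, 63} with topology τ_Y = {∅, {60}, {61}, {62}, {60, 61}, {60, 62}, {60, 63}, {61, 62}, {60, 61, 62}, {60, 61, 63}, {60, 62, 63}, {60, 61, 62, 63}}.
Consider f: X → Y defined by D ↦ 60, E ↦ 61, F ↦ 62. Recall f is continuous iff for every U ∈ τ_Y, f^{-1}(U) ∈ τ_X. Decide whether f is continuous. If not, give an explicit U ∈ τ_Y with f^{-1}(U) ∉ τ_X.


f is NOT continuous.

Compute f^{-1}(U) for each U ∈ τ_Y:
  U = ∅: f^{-1}(U) = ∅ ∈ τ_X ✓.
  U = {60}: f^{-1}(U) = {D} ∉ τ_X ✗.
  U = {61}: f^{-1}(U) = {E} ∈ τ_X ✓.
  U = {62}: f^{-1}(U) = {F} ∈ τ_X ✓.
  U = {60, 61}: f^{-1}(U) = {D, E} ∈ τ_X ✓.
  U = {60, 62}: f^{-1}(U) = {D, F} ∉ τ_X ✗.
  U = {60, 63}: f^{-1}(U) = {D} ∉ τ_X ✗.
  U = {61, 62}: f^{-1}(U) = {E, F} ∈ τ_X ✓.
  U = {60, 61, 62}: f^{-1}(U) = {D, E, F} ∈ τ_X ✓.
  U = {60, 61, 63}: f^{-1}(U) = {D, E} ∈ τ_X ✓.
  U = {60, 62, 63}: f^{-1}(U) = {D, F} ∉ τ_X ✗.
  U = {60, 61, 62, 63}: f^{-1}(U) = {D, E, F} ∈ τ_X ✓.
Found U = {60} with f^{-1}(U) = {D} not in τ_X. Therefore f is NOT continuous.
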